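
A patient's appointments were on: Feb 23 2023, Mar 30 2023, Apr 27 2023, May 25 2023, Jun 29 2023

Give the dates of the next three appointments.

Jul 27 2023, Aug 31 2023, Sep 28 2023

All Thursdays; the gaps (35, 28, 28, 35) vary with month length.
This is the last Thursday of each month.
July 2023 ends with Thursday Jul 27 2023.
Last Thursday of August 2023: Aug 31 2023.
September 2023 ends with Thursday Sep 28 2023.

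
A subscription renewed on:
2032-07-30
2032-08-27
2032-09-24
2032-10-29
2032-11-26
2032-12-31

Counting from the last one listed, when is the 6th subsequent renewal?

2033-06-24

These are Fridays with 28, 28, 35, 28, 35-day gaps.
Each is the final Friday of its month — 2032-07-30 is past the 28th, so '4th Friday' doesn't fit.
Last Friday of January 2033: 2033-01-28.
Last Friday of February 2033: 2033-02-25.
Last Friday of March 2033: 2033-03-25.
Last Friday of April 2033: 2033-04-29.
May 2033 ends with Friday 2033-05-27.
June 2033 ends with Friday 2033-06-24.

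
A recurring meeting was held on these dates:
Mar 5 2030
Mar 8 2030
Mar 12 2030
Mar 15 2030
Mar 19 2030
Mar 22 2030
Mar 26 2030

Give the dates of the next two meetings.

The gap pattern 3, 4, 3, 4, 3, 4 repeats every 2 events.
These are the Tuesdays and Fridays of each week.
Next Friday: Mar 29 2030.
The following Tuesday is Apr 2 2030.

Mar 29 2030, Apr 2 2030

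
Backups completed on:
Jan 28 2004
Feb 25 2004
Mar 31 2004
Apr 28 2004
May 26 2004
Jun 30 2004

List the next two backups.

These are Wednesdays with 28, 35, 28, 28, 35-day gaps.
Each is the final Wednesday of its month — Mar 31 2004 is past the 28th, so '4th Wednesday' doesn't fit.
Last Wednesday of July 2004: Jul 28 2004.
August 2004 ends with Wednesday Aug 25 2004.

Jul 28 2004, Aug 25 2004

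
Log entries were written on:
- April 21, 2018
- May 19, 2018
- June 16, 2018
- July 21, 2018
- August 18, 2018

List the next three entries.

Gaps: 28, 28, 35, 28 days — a mix of 28 and 35. Every date is a Saturday.
Each is the 3rd Saturday of its month.
September 2018 — 3rd Saturday is September 15, 2018.
October 2018 — 3rd Saturday is October 20, 2018.
3rd Saturday of November 2018: November 17, 2018.

September 15, 2018; October 20, 2018; November 17, 2018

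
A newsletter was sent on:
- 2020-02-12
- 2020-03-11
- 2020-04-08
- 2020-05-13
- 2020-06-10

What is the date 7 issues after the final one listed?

2021-01-13

These are Wednesdays at 28- or 35-day spacing (28, 28, 35, 28).
The pattern: 2nd Wednesday of the month.
July 2020 — 2nd Wednesday is 2020-07-08.
August 2020 — 2nd Wednesday is 2020-08-12.
2nd Wednesday of September 2020: 2020-09-09.
2nd Wednesday of October 2020: 2020-10-14.
November 2020 — 2nd Wednesday is 2020-11-11.
December 2020 — 2nd Wednesday is 2020-12-09.
2nd Wednesday of January 2021: 2021-01-13.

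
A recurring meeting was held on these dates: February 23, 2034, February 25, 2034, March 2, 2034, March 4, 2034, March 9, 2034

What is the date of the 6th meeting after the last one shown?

The gap pattern 2, 5, 2, 5 repeats every 2 events.
These are the Thursdays and Saturdays of each week.
Next Saturday: March 11, 2034.
Next Thursday: March 16, 2034.
Next Saturday: March 18, 2034.
The following Thursday is March 23, 2034.
Next Saturday: March 25, 2034.
Next Thursday: March 30, 2034.

March 30, 2034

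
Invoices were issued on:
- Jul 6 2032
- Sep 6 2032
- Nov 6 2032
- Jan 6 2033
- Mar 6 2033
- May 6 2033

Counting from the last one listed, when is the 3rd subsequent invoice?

The day-of-month is always 6 (62, 61, 61, 59, 61 days between events).
So this recurs on the 6th of every 2 months.
Next: July 2033 → Jul 6 2033.
September 2033: Sep 6 2033.
November 2033: Nov 6 2033.

Nov 6 2033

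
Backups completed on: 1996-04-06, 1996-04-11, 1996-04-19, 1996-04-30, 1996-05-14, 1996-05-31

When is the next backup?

1996-06-20

Gaps: 5, 8, 11, 14, 17 days — each gap is 3 larger than the previous one.
Next gap: 20 days. 1996-05-31 + 20 days = 1996-06-20.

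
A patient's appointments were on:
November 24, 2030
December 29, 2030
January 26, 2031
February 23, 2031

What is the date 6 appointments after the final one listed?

August 31, 2031

Every date is a Sunday; gaps 35, 28, 28 days.
Each is the last Sunday of its month (at least one falls on the 29th or later, ruling out '4th Sunday').
March 2031 ends with Sunday March 30, 2031.
April 2031 ends with Sunday April 27, 2031.
Last Sunday of May 2031: May 25, 2031.
June 2031 ends with Sunday June 29, 2031.
Last Sunday of July 2031: July 27, 2031.
Last Sunday of August 2031: August 31, 2031.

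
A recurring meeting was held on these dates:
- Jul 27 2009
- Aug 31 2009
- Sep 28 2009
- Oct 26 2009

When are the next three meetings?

These are Mondays with 35, 28, 28-day gaps.
Each is the final Monday of its month — Aug 31 2009 is past the 28th, so '4th Monday' doesn't fit.
November 2009 ends with Monday Nov 30 2009.
Last Monday of December 2009: Dec 28 2009.
Last Monday of January 2010: Jan 25 2010.

Nov 30 2009, Dec 28 2009, Jan 25 2010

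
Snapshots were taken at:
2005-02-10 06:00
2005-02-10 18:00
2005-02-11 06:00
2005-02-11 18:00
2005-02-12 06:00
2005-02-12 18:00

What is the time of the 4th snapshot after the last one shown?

2005-02-14 18:00

Spacing: 12, 12, 12, 12, 12 h — constant 12 h.
2005-02-12 18:00 + 12 h = 2005-02-13 06:00.
2005-02-13 06:00 + 12 h = 2005-02-13 18:00.
2005-02-13 18:00 + 12 h = 2005-02-14 06:00.
2005-02-14 06:00 + 12 h = 2005-02-14 18:00.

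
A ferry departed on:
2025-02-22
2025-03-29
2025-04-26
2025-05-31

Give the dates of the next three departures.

Every date is a Saturday; gaps 35, 28, 35 days.
Each is the last Saturday of its month (at least one falls on the 29th or later, ruling out '4th Saturday').
Last Saturday of June 2025: 2025-06-28.
Last Saturday of July 2025: 2025-07-26.
Last Saturday of August 2025: 2025-08-30.

2025-06-28, 2025-07-26, 2025-08-30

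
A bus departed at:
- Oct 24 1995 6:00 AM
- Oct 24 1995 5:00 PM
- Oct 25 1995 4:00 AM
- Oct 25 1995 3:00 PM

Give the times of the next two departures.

Oct 26 1995 2:00 AM, Oct 26 1995 1:00 PM

The interval is a steady 11 hours (11, 11, 11).
Oct 25 1995 3:00 PM + 11 h = Oct 26 1995 2:00 AM.
Oct 26 1995 2:00 AM + 11 h = Oct 26 1995 1:00 PM.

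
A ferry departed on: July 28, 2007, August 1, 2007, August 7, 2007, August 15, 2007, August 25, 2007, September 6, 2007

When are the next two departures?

Intervals are 4, 6, 8, 10, 12 days — an arithmetic progression with common difference 2.
Next gap: 14 days. September 6, 2007 + 14 days = September 20, 2007.
Next gap: 16 days. September 20, 2007 + 16 days = October 6, 2007.

September 20, 2007; October 6, 2007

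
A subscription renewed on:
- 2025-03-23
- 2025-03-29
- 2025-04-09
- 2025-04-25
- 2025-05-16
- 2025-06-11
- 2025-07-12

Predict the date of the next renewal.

Gaps: 6, 11, 16, 21, 26, 31 days — each gap is 5 larger than the previous one.
Next gap: 36 days. 2025-07-12 + 36 days = 2025-08-17.

2025-08-17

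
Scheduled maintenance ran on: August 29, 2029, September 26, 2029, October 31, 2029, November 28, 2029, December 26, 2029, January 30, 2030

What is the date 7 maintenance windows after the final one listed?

August 28, 2030

These are Wednesdays with 28, 35, 28, 28, 35-day gaps.
Each is the final Wednesday of its month — August 29, 2029 is past the 28th, so '4th Wednesday' doesn't fit.
February 2030 ends with Wednesday February 27, 2030.
Last Wednesday of March 2030: March 27, 2030.
April 2030 ends with Wednesday April 24, 2030.
May 2030 ends with Wednesday May 29, 2030.
Last Wednesday of June 2030: June 26, 2030.
July 2030 ends with Wednesday July 31, 2030.
Last Wednesday of August 2030: August 28, 2030.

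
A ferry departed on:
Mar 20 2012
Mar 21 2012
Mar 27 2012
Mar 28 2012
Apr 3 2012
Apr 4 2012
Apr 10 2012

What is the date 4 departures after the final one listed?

Apr 24 2012

The gap pattern 1, 6, 1, 6, 1, 6 repeats every 2 events.
These are the Tuesdays and Wednesdays of each week.
Next Wednesday: Apr 11 2012.
Next Tuesday: Apr 17 2012.
The following Wednesday is Apr 18 2012.
The following Tuesday is Apr 24 2012.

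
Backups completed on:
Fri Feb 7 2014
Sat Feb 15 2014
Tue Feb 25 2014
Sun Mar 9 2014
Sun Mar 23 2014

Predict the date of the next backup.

Tue Apr 8 2014

The spacing grows by 2 each time: 8, 10, 12, 14 days.
Next gap: 16 days. Sun Mar 23 2014 + 16 days = Tue Apr 8 2014.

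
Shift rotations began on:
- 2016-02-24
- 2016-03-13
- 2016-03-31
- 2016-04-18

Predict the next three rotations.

2016-05-06, 2016-05-24, 2016-06-11

The spacing is 18, 18, 18 days — always 18 days.
2016-04-18 + 18 days = 2016-05-06.
2016-05-06 + 18 days = 2016-05-24.
2016-05-24 + 18 days = 2016-06-11.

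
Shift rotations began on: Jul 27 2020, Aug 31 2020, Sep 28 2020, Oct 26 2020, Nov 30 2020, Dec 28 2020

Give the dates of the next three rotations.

All Mondays; the gaps (35, 28, 28, 35, 28) vary with month length.
This is the last Monday of each month.
Last Monday of January 2021: Jan 25 2021.
February 2021 ends with Monday Feb 22 2021.
Last Monday of March 2021: Mar 29 2021.

Jan 25 2021, Feb 22 2021, Mar 29 2021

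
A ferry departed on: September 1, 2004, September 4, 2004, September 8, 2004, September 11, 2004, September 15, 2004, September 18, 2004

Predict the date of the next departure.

September 22, 2004

Every event lands on a Wednesday or Saturday (gaps cycle 3, 4, 3, 4, 3).
So the schedule is: every Wednesday and Saturday.
Next Wednesday: September 22, 2004.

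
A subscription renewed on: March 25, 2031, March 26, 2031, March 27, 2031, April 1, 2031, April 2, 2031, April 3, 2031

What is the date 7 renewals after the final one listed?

April 22, 2031

Gaps: 1, 1, 5, 1, 1 days — not constant, but cyclic with period 3.
The events fall on every Tuesday, Wednesday and Thursday.
The following Tuesday is April 8, 2031.
The following Wednesday is April 9, 2031.
Next Thursday: April 10, 2031.
The following Tuesday is April 15, 2031.
The following Wednesday is April 16, 2031.
Next Thursday: April 17, 2031.
The following Tuesday is April 22, 2031.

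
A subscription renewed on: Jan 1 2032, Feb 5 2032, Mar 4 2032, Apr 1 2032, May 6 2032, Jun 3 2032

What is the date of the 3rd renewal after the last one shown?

Gaps: 35, 28, 28, 35, 28 days — a mix of 28 and 35. Every date is a Thursday.
Each is the 1st Thursday of its month.
July 2032 — 1st Thursday is Jul 1 2032.
1st Thursday of August 2032: Aug 5 2032.
1st Thursday of September 2032: Sep 2 2032.

Sep 2 2032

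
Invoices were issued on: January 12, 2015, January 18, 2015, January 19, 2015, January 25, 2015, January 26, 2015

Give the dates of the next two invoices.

February 1, 2015; February 2, 2015

Gaps: 6, 1, 6, 1 days — not constant, but cyclic with period 2.
The events fall on every Monday and Sunday.
Next Sunday: February 1, 2015.
The following Monday is February 2, 2015.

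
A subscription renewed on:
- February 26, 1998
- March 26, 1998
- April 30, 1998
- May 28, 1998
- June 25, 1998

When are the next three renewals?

These are Thursdays with 28, 35, 28, 28-day gaps.
Each is the final Thursday of its month — April 30, 1998 is past the 28th, so '4th Thursday' doesn't fit.
Last Thursday of July 1998: July 30, 1998.
August 1998 ends with Thursday August 27, 1998.
Last Thursday of September 1998: September 24, 1998.

July 30, 1998; August 27, 1998; September 24, 1998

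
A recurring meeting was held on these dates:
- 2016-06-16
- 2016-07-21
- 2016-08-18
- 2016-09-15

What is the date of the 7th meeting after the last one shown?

2017-04-20

Gaps: 35, 28, 28 days — a mix of 28 and 35. Every date is a Thursday.
Each is the 3rd Thursday of its month.
October 2016 — 3rd Thursday is 2016-10-20.
November 2016 — 3rd Thursday is 2016-11-17.
3rd Thursday of December 2016: 2016-12-15.
January 2017 — 3rd Thursday is 2017-01-19.
February 2017 — 3rd Thursday is 2017-02-16.
3rd Thursday of March 2017: 2017-03-16.
April 2017 — 3rd Thursday is 2017-04-20.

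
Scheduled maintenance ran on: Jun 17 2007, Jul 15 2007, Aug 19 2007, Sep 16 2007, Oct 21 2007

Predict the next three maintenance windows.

Nov 18 2007, Dec 16 2007, Jan 20 2008

All dates are Sundays, 28, 35, 28, 35 days apart.
Specifically, the 3rd Sunday of each month.
3rd Sunday of November 2007: Nov 18 2007.
December 2007 — 3rd Sunday is Dec 16 2007.
January 2008 — 3rd Sunday is Jan 20 2008.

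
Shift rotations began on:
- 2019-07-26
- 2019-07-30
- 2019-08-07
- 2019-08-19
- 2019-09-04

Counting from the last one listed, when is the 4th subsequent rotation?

2019-12-17

Gaps: 4, 8, 12, 16 days — each gap is 4 larger than the previous one.
Next gap: 20 days. 2019-09-04 + 20 days = 2019-09-24.
Next gap: 24 days. 2019-09-24 + 24 days = 2019-10-18.
Next gap: 28 days. 2019-10-18 + 28 days = 2019-11-15.
Next gap: 32 days. 2019-11-15 + 32 days = 2019-12-17.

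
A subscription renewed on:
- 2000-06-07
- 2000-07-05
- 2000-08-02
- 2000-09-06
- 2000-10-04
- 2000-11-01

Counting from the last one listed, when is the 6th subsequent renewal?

All dates are Wednesdays, 28, 28, 35, 28, 28 days apart.
Specifically, the 1st Wednesday of each month.
1st Wednesday of December 2000: 2000-12-06.
January 2001 — 1st Wednesday is 2001-01-03.
February 2001 — 1st Wednesday is 2001-02-07.
1st Wednesday of March 2001: 2001-03-07.
April 2001 — 1st Wednesday is 2001-04-04.
1st Wednesday of May 2001: 2001-05-02.

2001-05-02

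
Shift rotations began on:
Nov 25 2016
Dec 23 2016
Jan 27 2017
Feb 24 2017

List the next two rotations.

Mar 24 2017, Apr 28 2017

Gaps: 28, 35, 28 days — a mix of 28 and 35. Every date is a Friday.
Each is the 4th Friday of its month.
4th Friday of March 2017: Mar 24 2017.
April 2017 — 4th Friday is Apr 28 2017.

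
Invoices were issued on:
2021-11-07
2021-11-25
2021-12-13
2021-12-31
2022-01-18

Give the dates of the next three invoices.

The spacing is 18, 18, 18, 18 days — always 18 days.
2022-01-18 + 18 days = 2022-02-05.
2022-02-05 + 18 days = 2022-02-23.
2022-02-23 + 18 days = 2022-03-13.

2022-02-05, 2022-02-23, 2022-03-13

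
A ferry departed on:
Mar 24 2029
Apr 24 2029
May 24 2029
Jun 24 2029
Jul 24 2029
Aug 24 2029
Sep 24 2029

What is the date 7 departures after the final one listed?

Apr 24 2030

The day-of-month is always 24 (31, 30, 31, 30, 31, 31 days between events).
So this recurs on the 24th of each month.
Next: October 2029 → Oct 24 2029.
November 2029: Nov 24 2029.
Next: December 2029 → Dec 24 2029.
Next: January 2030 → Jan 24 2030.
February 2030: Feb 24 2030.
March 2030: Mar 24 2030.
April 2030: Apr 24 2030.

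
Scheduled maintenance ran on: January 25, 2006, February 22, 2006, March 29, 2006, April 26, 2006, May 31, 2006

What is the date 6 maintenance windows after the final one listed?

November 29, 2006

These are Wednesdays with 28, 35, 28, 35-day gaps.
Each is the final Wednesday of its month — March 29, 2006 is past the 28th, so '4th Wednesday' doesn't fit.
June 2006 ends with Wednesday June 28, 2006.
July 2006 ends with Wednesday July 26, 2006.
August 2006 ends with Wednesday August 30, 2006.
Last Wednesday of September 2006: September 27, 2006.
Last Wednesday of October 2006: October 25, 2006.
November 2006 ends with Wednesday November 29, 2006.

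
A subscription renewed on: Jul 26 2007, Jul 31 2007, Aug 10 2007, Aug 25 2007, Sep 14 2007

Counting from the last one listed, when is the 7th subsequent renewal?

The spacing grows by 5 each time: 5, 10, 15, 20 days.
Next gap: 25 days. Sep 14 2007 + 25 days = Oct 9 2007.
Next gap: 30 days. Oct 9 2007 + 30 days = Nov 8 2007.
Next gap: 35 days. Nov 8 2007 + 35 days = Dec 13 2007.
Next gap: 40 days. Dec 13 2007 + 40 days = Jan 22 2008.
Next gap: 45 days. Jan 22 2008 + 45 days = Mar 7 2008.
Next gap: 50 days. Mar 7 2008 + 50 days = Apr 26 2008.
Next gap: 55 days. Apr 26 2008 + 55 days = Jun 20 2008.

Jun 20 2008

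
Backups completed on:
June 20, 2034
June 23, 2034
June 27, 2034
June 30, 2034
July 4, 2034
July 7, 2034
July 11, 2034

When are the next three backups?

July 14, 2034; July 18, 2034; July 21, 2034

Every event lands on a Tuesday or Friday (gaps cycle 3, 4, 3, 4, 3, 4).
So the schedule is: every Tuesday and Friday.
Next Friday: July 14, 2034.
Next Tuesday: July 18, 2034.
The following Friday is July 21, 2034.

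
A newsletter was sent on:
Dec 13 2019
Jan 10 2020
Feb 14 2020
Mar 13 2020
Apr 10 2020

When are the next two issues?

Gaps: 28, 35, 28, 28 days — a mix of 28 and 35. Every date is a Friday.
Each is the 2nd Friday of its month.
2nd Friday of May 2020: May 8 2020.
2nd Friday of June 2020: Jun 12 2020.

May 8 2020, Jun 12 2020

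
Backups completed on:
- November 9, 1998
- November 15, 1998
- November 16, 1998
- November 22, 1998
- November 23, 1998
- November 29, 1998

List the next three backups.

Every event lands on a Monday or Sunday (gaps cycle 6, 1, 6, 1, 6).
So the schedule is: every Monday and Sunday.
The following Monday is November 30, 1998.
Next Sunday: December 6, 1998.
Next Monday: December 7, 1998.

November 30, 1998; December 6, 1998; December 7, 1998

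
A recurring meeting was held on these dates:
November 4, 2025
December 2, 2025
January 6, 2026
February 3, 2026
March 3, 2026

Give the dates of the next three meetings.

Gaps: 28, 35, 28, 28 days — a mix of 28 and 35. Every date is a Tuesday.
Each is the 1st Tuesday of its month.
1st Tuesday of April 2026: April 7, 2026.
May 2026 — 1st Tuesday is May 5, 2026.
June 2026 — 1st Tuesday is June 2, 2026.

April 7, 2026; May 5, 2026; June 2, 2026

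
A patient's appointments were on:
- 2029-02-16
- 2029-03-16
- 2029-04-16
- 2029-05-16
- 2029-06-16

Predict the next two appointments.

Each date is the 16th; the gaps (28, 31, 30, 31) track the month lengths.
The rule is the 16th of each month.
Next: July 2029 → 2029-07-16.
Next: August 2029 → 2029-08-16.

2029-07-16, 2029-08-16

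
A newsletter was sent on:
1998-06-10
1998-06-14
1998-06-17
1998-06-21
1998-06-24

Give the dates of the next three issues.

1998-06-28, 1998-07-01, 1998-07-05

Every event lands on a Wednesday or Sunday (gaps cycle 4, 3, 4, 3).
So the schedule is: every Wednesday and Sunday.
The following Sunday is 1998-06-28.
The following Wednesday is 1998-07-01.
Next Sunday: 1998-07-05.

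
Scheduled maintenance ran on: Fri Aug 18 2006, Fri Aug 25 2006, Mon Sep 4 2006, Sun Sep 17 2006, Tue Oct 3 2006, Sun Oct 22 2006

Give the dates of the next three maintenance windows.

Intervals are 7, 10, 13, 16, 19 days — an arithmetic progression with common difference 3.
Next gap: 22 days. Sun Oct 22 2006 + 22 days = Mon Nov 13 2006.
Next gap: 25 days. Mon Nov 13 2006 + 25 days = Fri Dec 8 2006.
Next gap: 28 days. Fri Dec 8 2006 + 28 days = Fri Jan 5 2007.

Mon Nov 13 2006, Fri Dec 8 2006, Fri Jan 5 2007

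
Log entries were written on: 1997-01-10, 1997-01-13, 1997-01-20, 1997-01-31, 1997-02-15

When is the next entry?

1997-03-06

Gaps: 3, 7, 11, 15 days — each gap is 4 larger than the previous one.
Next gap: 19 days. 1997-02-15 + 19 days = 1997-03-06.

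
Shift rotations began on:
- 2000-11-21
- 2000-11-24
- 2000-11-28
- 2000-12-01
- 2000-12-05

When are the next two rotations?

The gap pattern 3, 4, 3, 4 repeats every 2 events.
These are the Tuesdays and Fridays of each week.
Next Friday: 2000-12-08.
Next Tuesday: 2000-12-12.

2000-12-08, 2000-12-12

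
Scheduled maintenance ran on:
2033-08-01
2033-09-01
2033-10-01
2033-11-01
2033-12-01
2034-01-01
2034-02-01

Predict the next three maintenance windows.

Gaps: 31, 30, 31, 30, 31, 31 days — not constant. Every event is on the 1st of the month.
Pattern: the 1st of each month.
Next: March 2034 → 2034-03-01.
Next: April 2034 → 2034-04-01.
Next: May 2034 → 2034-05-01.

2034-03-01, 2034-04-01, 2034-05-01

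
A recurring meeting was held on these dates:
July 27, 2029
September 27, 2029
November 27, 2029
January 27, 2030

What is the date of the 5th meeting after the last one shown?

The day-of-month is always 27 (62, 61, 61 days between events).
So this recurs on the 27th of every 2 months.
Next: March 2030 → March 27, 2030.
May 2030: May 27, 2030.
Next: July 2030 → July 27, 2030.
Next: September 2030 → September 27, 2030.
Next: November 2030 → November 27, 2030.

November 27, 2030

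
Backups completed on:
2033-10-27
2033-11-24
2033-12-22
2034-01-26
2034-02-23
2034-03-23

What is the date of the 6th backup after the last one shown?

All dates are Thursdays, 28, 28, 35, 28, 28 days apart.
Specifically, the 4th Thursday of each month.
April 2034 — 4th Thursday is 2034-04-27.
4th Thursday of May 2034: 2034-05-25.
4th Thursday of June 2034: 2034-06-22.
4th Thursday of July 2034: 2034-07-27.
August 2034 — 4th Thursday is 2034-08-24.
4th Thursday of September 2034: 2034-09-28.

2034-09-28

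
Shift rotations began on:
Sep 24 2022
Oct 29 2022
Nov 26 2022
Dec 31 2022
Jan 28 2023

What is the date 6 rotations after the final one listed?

Jul 29 2023

These are Saturdays with 35, 28, 35, 28-day gaps.
Each is the final Saturday of its month — Oct 29 2022 is past the 28th, so '4th Saturday' doesn't fit.
Last Saturday of February 2023: Feb 25 2023.
Last Saturday of March 2023: Mar 25 2023.
Last Saturday of April 2023: Apr 29 2023.
May 2023 ends with Saturday May 27 2023.
Last Saturday of June 2023: Jun 24 2023.
Last Saturday of July 2023: Jul 29 2023.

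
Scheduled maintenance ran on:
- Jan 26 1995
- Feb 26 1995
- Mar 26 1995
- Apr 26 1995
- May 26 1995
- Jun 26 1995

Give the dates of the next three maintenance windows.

Jul 26 1995, Aug 26 1995, Sep 26 1995

Gaps: 31, 28, 31, 30, 31 days — not constant. Every event is on the 26th of the month.
Pattern: the 26th of each month.
Next: July 1995 → Jul 26 1995.
August 1995: Aug 26 1995.
Next: September 1995 → Sep 26 1995.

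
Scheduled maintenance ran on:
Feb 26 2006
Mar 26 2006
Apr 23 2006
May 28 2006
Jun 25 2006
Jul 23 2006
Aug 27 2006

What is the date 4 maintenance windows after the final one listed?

Gaps: 28, 28, 35, 28, 28, 35 days — a mix of 28 and 35. Every date is a Sunday.
Each is the 4th Sunday of its month.
September 2006 — 4th Sunday is Sep 24 2006.
4th Sunday of October 2006: Oct 22 2006.
4th Sunday of November 2006: Nov 26 2006.
December 2006 — 4th Sunday is Dec 24 2006.

Dec 24 2006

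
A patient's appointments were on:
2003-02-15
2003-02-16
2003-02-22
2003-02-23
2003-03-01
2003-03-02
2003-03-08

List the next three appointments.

2003-03-09, 2003-03-15, 2003-03-16

Every event lands on a Saturday or Sunday (gaps cycle 1, 6, 1, 6, 1, 6).
So the schedule is: every Saturday and Sunday.
The following Sunday is 2003-03-09.
The following Saturday is 2003-03-15.
The following Sunday is 2003-03-16.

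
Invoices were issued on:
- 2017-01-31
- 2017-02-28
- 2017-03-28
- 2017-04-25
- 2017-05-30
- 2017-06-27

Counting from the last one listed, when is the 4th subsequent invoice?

Every date is a Tuesday; gaps 28, 28, 28, 35, 28 days.
Each is the last Tuesday of its month (at least one falls on the 29th or later, ruling out '4th Tuesday').
July 2017 ends with Tuesday 2017-07-25.
Last Tuesday of August 2017: 2017-08-29.
Last Tuesday of September 2017: 2017-09-26.
October 2017 ends with Tuesday 2017-10-31.

2017-10-31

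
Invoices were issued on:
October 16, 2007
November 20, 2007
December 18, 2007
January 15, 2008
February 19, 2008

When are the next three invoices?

March 18, 2008; April 15, 2008; May 20, 2008

All dates are Tuesdays, 35, 28, 28, 35 days apart.
Specifically, the 3rd Tuesday of each month.
March 2008 — 3rd Tuesday is March 18, 2008.
April 2008 — 3rd Tuesday is April 15, 2008.
3rd Tuesday of May 2008: May 20, 2008.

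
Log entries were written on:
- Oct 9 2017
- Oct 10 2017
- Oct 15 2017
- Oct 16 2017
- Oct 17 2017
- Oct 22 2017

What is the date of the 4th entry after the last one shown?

The gap pattern 1, 5, 1, 1, 5 repeats every 3 events.
These are the Mondays, Tuesdays and Sundays of each week.
Next Monday: Oct 23 2017.
Next Tuesday: Oct 24 2017.
The following Sunday is Oct 29 2017.
The following Monday is Oct 30 2017.

Oct 30 2017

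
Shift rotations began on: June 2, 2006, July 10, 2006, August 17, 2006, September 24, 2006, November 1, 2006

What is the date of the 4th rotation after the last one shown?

April 2, 2007

Gaps between consecutive events: 38, 38, 38, 38 days — a constant 38-day interval.
November 1, 2006 + 38 days = December 9, 2006.
December 9, 2006 + 38 days = January 16, 2007.
January 16, 2007 + 38 days = February 23, 2007.
February 23, 2007 + 38 days = April 2, 2007.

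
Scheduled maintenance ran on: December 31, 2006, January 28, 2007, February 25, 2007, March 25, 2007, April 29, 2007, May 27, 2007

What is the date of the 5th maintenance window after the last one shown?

October 28, 2007

All Sundays; the gaps (28, 28, 28, 35, 28) vary with month length.
This is the last Sunday of each month.
June 2007 ends with Sunday June 24, 2007.
Last Sunday of July 2007: July 29, 2007.
Last Sunday of August 2007: August 26, 2007.
September 2007 ends with Sunday September 30, 2007.
Last Sunday of October 2007: October 28, 2007.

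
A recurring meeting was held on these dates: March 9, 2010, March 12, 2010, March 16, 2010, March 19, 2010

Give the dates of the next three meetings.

March 23, 2010; March 26, 2010; March 30, 2010

Gaps: 3, 4, 3 days — not constant, but cyclic with period 2.
The events fall on every Tuesday and Friday.
The following Tuesday is March 23, 2010.
The following Friday is March 26, 2010.
The following Tuesday is March 30, 2010.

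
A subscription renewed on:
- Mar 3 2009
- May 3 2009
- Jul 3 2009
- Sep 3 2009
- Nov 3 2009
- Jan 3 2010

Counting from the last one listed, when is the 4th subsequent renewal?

The day-of-month is always 3 (61, 61, 62, 61, 61 days between events).
So this recurs on the 3rd of every 2 months.
Next: March 2010 → Mar 3 2010.
Next: May 2010 → May 3 2010.
Next: July 2010 → Jul 3 2010.
Next: September 2010 → Sep 3 2010.

Sep 3 2010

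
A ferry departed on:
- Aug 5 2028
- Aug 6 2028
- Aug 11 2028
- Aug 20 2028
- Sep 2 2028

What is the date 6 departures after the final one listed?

Feb 11 2029

Gaps: 1, 5, 9, 13 days — each gap is 4 larger than the previous one.
Next gap: 17 days. Sep 2 2028 + 17 days = Sep 19 2028.
Next gap: 21 days. Sep 19 2028 + 21 days = Oct 10 2028.
Next gap: 25 days. Oct 10 2028 + 25 days = Nov 4 2028.
Next gap: 29 days. Nov 4 2028 + 29 days = Dec 3 2028.
Next gap: 33 days. Dec 3 2028 + 33 days = Jan 5 2029.
Next gap: 37 days. Jan 5 2029 + 37 days = Feb 11 2029.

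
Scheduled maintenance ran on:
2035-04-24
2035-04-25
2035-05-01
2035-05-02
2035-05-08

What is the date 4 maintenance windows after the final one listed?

2035-05-22

Every event lands on a Tuesday or Wednesday (gaps cycle 1, 6, 1, 6).
So the schedule is: every Tuesday and Wednesday.
Next Wednesday: 2035-05-09.
The following Tuesday is 2035-05-15.
Next Wednesday: 2035-05-16.
The following Tuesday is 2035-05-22.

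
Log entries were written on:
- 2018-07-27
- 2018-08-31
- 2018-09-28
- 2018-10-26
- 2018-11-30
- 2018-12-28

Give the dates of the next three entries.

All Fridays; the gaps (35, 28, 28, 35, 28) vary with month length.
This is the last Friday of each month.
Last Friday of January 2019: 2019-01-25.
February 2019 ends with Friday 2019-02-22.
Last Friday of March 2019: 2019-03-29.

2019-01-25, 2019-02-22, 2019-03-29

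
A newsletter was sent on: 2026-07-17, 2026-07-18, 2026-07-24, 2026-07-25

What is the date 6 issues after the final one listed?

The gap pattern 1, 6, 1 repeats every 2 events.
These are the Fridays and Saturdays of each week.
The following Friday is 2026-07-31.
Next Saturday: 2026-08-01.
The following Friday is 2026-08-07.
The following Saturday is 2026-08-08.
The following Friday is 2026-08-14.
The following Saturday is 2026-08-15.

2026-08-15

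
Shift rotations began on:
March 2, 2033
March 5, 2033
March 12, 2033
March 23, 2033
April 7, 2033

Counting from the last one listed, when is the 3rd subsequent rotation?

June 15, 2033

The spacing grows by 4 each time: 3, 7, 11, 15 days.
Next gap: 19 days. April 7, 2033 + 19 days = April 26, 2033.
Next gap: 23 days. April 26, 2033 + 23 days = May 19, 2033.
Next gap: 27 days. May 19, 2033 + 27 days = June 15, 2033.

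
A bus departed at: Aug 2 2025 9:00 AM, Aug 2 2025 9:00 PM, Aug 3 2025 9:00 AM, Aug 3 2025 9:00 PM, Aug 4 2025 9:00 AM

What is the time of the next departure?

The interval is a steady 12 hours (12, 12, 12, 12).
Aug 4 2025 9:00 AM + 12 h = Aug 4 2025 9:00 PM.

Aug 4 2025 9:00 PM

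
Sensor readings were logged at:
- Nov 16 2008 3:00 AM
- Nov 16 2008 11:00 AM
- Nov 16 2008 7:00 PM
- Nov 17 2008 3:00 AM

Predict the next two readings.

The interval is a steady 8 hours (8, 8, 8).
Nov 17 2008 3:00 AM + 8 h = Nov 17 2008 11:00 AM.
Nov 17 2008 11:00 AM + 8 h = Nov 17 2008 7:00 PM.

Nov 17 2008 11:00 AM, Nov 17 2008 7:00 PM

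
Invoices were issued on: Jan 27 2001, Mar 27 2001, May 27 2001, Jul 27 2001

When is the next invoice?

Each date is the 27th; the gaps (59, 61, 61) track the month lengths.
The rule is the 27th of every 2 months.
September 2001: Sep 27 2001.

Sep 27 2001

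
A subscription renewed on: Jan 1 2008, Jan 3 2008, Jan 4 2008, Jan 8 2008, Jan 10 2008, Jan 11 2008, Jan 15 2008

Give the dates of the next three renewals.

Jan 17 2008, Jan 18 2008, Jan 22 2008

Gaps: 2, 1, 4, 2, 1, 4 days — not constant, but cyclic with period 3.
The events fall on every Tuesday, Thursday and Friday.
Next Thursday: Jan 17 2008.
Next Friday: Jan 18 2008.
Next Tuesday: Jan 22 2008.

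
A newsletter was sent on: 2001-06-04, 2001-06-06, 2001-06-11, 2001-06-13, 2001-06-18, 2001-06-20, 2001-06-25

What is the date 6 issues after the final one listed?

2001-07-16

Gaps: 2, 5, 2, 5, 2, 5 days — not constant, but cyclic with period 2.
The events fall on every Monday and Wednesday.
The following Wednesday is 2001-06-27.
The following Monday is 2001-07-02.
Next Wednesday: 2001-07-04.
Next Monday: 2001-07-09.
The following Wednesday is 2001-07-11.
Next Monday: 2001-07-16.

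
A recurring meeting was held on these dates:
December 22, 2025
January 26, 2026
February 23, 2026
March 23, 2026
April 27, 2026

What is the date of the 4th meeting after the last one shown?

All dates are Mondays, 35, 28, 28, 35 days apart.
Specifically, the 4th Monday of each month.
4th Monday of May 2026: May 25, 2026.
June 2026 — 4th Monday is June 22, 2026.
4th Monday of July 2026: July 27, 2026.
August 2026 — 4th Monday is August 24, 2026.

August 24, 2026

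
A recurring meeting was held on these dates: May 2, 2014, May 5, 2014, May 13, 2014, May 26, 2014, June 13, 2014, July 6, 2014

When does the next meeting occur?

Gaps: 3, 8, 13, 18, 23 days — each gap is 5 larger than the previous one.
Next gap: 28 days. July 6, 2014 + 28 days = August 3, 2014.

August 3, 2014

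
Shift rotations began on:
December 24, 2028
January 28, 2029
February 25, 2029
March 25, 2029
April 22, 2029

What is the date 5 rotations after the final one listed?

These are Sundays at 28- or 35-day spacing (35, 28, 28, 28).
The pattern: 4th Sunday of the month.
May 2029 — 4th Sunday is May 27, 2029.
4th Sunday of June 2029: June 24, 2029.
4th Sunday of July 2029: July 22, 2029.
August 2029 — 4th Sunday is August 26, 2029.
September 2029 — 4th Sunday is September 23, 2029.

September 23, 2029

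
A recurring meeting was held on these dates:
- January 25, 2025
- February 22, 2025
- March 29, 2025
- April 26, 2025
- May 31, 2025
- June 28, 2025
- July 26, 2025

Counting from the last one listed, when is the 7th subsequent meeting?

These are Saturdays with 28, 35, 28, 35, 28, 28-day gaps.
Each is the final Saturday of its month — March 29, 2025 is past the 28th, so '4th Saturday' doesn't fit.
August 2025 ends with Saturday August 30, 2025.
Last Saturday of September 2025: September 27, 2025.
October 2025 ends with Saturday October 25, 2025.
Last Saturday of November 2025: November 29, 2025.
Last Saturday of December 2025: December 27, 2025.
Last Saturday of January 2026: January 31, 2026.
February 2026 ends with Saturday February 28, 2026.

February 28, 2026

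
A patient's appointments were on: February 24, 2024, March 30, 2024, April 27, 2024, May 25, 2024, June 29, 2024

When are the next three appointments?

All Saturdays; the gaps (35, 28, 28, 35) vary with month length.
This is the last Saturday of each month.
Last Saturday of July 2024: July 27, 2024.
August 2024 ends with Saturday August 31, 2024.
September 2024 ends with Saturday September 28, 2024.

July 27, 2024; August 31, 2024; September 28, 2024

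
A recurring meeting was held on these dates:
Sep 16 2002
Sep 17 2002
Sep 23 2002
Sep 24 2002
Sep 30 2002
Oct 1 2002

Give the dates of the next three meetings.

The gap pattern 1, 6, 1, 6, 1 repeats every 2 events.
These are the Mondays and Tuesdays of each week.
Next Monday: Oct 7 2002.
The following Tuesday is Oct 8 2002.
Next Monday: Oct 14 2002.

Oct 7 2002, Oct 8 2002, Oct 14 2002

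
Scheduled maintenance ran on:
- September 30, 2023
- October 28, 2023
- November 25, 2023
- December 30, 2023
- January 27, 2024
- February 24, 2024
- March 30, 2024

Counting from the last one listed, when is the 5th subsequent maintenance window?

All Saturdays; the gaps (28, 28, 35, 28, 28, 35) vary with month length.
This is the last Saturday of each month.
April 2024 ends with Saturday April 27, 2024.
May 2024 ends with Saturday May 25, 2024.
Last Saturday of June 2024: June 29, 2024.
July 2024 ends with Saturday July 27, 2024.
Last Saturday of August 2024: August 31, 2024.

August 31, 2024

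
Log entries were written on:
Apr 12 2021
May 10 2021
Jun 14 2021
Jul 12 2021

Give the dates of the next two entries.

All dates are Mondays, 28, 35, 28 days apart.
Specifically, the 2nd Monday of each month.
2nd Monday of August 2021: Aug 9 2021.
2nd Monday of September 2021: Sep 13 2021.

Aug 9 2021, Sep 13 2021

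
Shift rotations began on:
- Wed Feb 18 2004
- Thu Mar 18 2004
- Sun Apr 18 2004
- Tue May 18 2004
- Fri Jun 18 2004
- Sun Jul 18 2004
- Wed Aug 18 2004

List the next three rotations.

Each date is the 18th; the gaps (29, 31, 30, 31, 30, 31) track the month lengths.
The rule is the 18th of each month.
Next: September 2004 → Sat Sep 18 2004.
October 2004: Mon Oct 18 2004.
Next: November 2004 → Thu Nov 18 2004.

Sat Sep 18 2004, Mon Oct 18 2004, Thu Nov 18 2004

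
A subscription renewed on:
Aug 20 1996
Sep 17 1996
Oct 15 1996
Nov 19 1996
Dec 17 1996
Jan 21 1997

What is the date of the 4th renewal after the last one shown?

All dates are Tuesdays, 28, 28, 35, 28, 35 days apart.
Specifically, the 3rd Tuesday of each month.
3rd Tuesday of February 1997: Feb 18 1997.
3rd Tuesday of March 1997: Mar 18 1997.
3rd Tuesday of April 1997: Apr 15 1997.
3rd Tuesday of May 1997: May 20 1997.

May 20 1997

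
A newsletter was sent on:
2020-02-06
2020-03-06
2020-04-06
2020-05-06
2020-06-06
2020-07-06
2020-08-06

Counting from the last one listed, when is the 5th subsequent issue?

2021-01-06

Gaps: 29, 31, 30, 31, 30, 31 days — not constant. Every event is on the 6th of the month.
Pattern: the 6th of each month.
September 2020: 2020-09-06.
October 2020: 2020-10-06.
November 2020: 2020-11-06.
December 2020: 2020-12-06.
Next: January 2021 → 2021-01-06.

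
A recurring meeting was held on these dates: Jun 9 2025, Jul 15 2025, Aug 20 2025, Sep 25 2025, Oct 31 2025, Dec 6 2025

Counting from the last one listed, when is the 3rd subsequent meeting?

Mar 24 2026

Gaps between consecutive events: 36, 36, 36, 36, 36 days — a constant 36-day interval.
Dec 6 2025 + 36 days = Jan 11 2026.
Jan 11 2026 + 36 days = Feb 16 2026.
Feb 16 2026 + 36 days = Mar 24 2026.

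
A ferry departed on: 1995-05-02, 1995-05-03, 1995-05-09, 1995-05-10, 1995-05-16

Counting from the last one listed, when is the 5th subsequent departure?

The gap pattern 1, 6, 1, 6 repeats every 2 events.
These are the Tuesdays and Wednesdays of each week.
The following Wednesday is 1995-05-17.
The following Tuesday is 1995-05-23.
Next Wednesday: 1995-05-24.
The following Tuesday is 1995-05-30.
Next Wednesday: 1995-05-31.

1995-05-31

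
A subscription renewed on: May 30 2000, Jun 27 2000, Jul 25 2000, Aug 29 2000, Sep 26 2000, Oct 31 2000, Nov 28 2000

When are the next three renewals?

Dec 26 2000, Jan 30 2001, Feb 27 2001

All Tuesdays; the gaps (28, 28, 35, 28, 35, 28) vary with month length.
This is the last Tuesday of each month.
December 2000 ends with Tuesday Dec 26 2000.
Last Tuesday of January 2001: Jan 30 2001.
February 2001 ends with Tuesday Feb 27 2001.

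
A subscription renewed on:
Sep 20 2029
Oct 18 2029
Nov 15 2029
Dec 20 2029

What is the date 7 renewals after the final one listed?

These are Thursdays at 28- or 35-day spacing (28, 28, 35).
The pattern: 3rd Thursday of the month.
3rd Thursday of January 2030: Jan 17 2030.
3rd Thursday of February 2030: Feb 21 2030.
March 2030 — 3rd Thursday is Mar 21 2030.
3rd Thursday of April 2030: Apr 18 2030.
May 2030 — 3rd Thursday is May 16 2030.
3rd Thursday of June 2030: Jun 20 2030.
July 2030 — 3rd Thursday is Jul 18 2030.

Jul 18 2030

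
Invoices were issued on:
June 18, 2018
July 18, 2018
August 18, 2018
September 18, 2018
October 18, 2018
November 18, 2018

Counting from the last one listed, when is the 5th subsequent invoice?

April 18, 2019

The day-of-month is always 18 (30, 31, 31, 30, 31 days between events).
So this recurs on the 18th of each month.
December 2018: December 18, 2018.
Next: January 2019 → January 18, 2019.
February 2019: February 18, 2019.
Next: March 2019 → March 18, 2019.
April 2019: April 18, 2019.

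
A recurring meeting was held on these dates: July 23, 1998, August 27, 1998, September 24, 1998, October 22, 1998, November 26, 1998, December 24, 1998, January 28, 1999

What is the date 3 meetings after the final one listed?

All dates are Thursdays, 35, 28, 28, 35, 28, 35 days apart.
Specifically, the 4th Thursday of each month.
February 1999 — 4th Thursday is February 25, 1999.
4th Thursday of March 1999: March 25, 1999.
4th Thursday of April 1999: April 22, 1999.

April 22, 1999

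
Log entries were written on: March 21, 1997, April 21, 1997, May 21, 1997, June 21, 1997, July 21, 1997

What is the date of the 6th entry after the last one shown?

Each date is the 21st; the gaps (31, 30, 31, 30) track the month lengths.
The rule is the 21st of each month.
August 1997: August 21, 1997.
Next: September 1997 → September 21, 1997.
Next: October 1997 → October 21, 1997.
November 1997: November 21, 1997.
Next: December 1997 → December 21, 1997.
Next: January 1998 → January 21, 1998.

January 21, 1998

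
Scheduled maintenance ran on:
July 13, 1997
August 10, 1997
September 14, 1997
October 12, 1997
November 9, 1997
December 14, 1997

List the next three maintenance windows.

These are Sundays at 28- or 35-day spacing (28, 35, 28, 28, 35).
The pattern: 2nd Sunday of the month.
January 1998 — 2nd Sunday is January 11, 1998.
February 1998 — 2nd Sunday is February 8, 1998.
2nd Sunday of March 1998: March 8, 1998.

January 11, 1998; February 8, 1998; March 8, 1998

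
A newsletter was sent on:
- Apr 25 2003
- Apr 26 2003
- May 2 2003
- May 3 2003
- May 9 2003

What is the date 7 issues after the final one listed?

May 31 2003

Gaps: 1, 6, 1, 6 days — not constant, but cyclic with period 2.
The events fall on every Friday and Saturday.
Next Saturday: May 10 2003.
The following Friday is May 16 2003.
Next Saturday: May 17 2003.
Next Friday: May 23 2003.
Next Saturday: May 24 2003.
The following Friday is May 30 2003.
Next Saturday: May 31 2003.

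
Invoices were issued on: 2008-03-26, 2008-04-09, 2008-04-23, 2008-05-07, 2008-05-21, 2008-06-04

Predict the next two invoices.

Gaps between consecutive events: 14, 14, 14, 14, 14 days — a constant 14-day interval.
2008-06-04 + 14 days = 2008-06-18.
2008-06-18 + 14 days = 2008-07-02.

2008-06-18, 2008-07-02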